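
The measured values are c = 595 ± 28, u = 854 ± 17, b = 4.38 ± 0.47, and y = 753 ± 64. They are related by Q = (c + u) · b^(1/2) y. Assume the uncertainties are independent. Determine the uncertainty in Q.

2.35e+05

Let w = c + u = 1450. δw = √(δc² + δu²) = √(784 + 289) = 32.8, so δw/w = 0.0226.
Q is then a monomial in w, b, y:
δQ/Q = √((δw/w)² + (½·δb/b)² + (1·δy/y)²) = √(0.000511 + 0.00288 + 0.00722) = 0.103
Q = 2.28e+06, so δQ = 0.103 × 2.28e+06 = 2.35e+05.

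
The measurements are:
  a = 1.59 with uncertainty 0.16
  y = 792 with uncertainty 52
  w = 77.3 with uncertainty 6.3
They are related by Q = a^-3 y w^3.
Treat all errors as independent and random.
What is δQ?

3.59e+07

Since Q is a product/quotient, work with relative uncertainties:
  (-3·δa/a)² = (-3×0.101)² = 0.0911;  (1·δy/y)² = (1×0.0657)² = 0.00431;  (3·δw/w)² = (3×0.0815)² = 0.0598
δQ/Q = √(0.155) = 0.394
Q = 9.1e+07, so δQ = 0.394 × 9.1e+07 = 3.59e+07.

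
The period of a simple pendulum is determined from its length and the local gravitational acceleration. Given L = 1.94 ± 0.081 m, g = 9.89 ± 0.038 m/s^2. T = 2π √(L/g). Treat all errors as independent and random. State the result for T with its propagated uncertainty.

2.78 ± 0.0583 s

Relative error in a monomial: (δT/T)² = Σ (nᵢ · δxᵢ/xᵢ)².
  (½·δL/L)² = (0.5×0.0418)² = 0.000436;  (−½·δg/g)² = (-0.5×0.00384)² = 3.69e-06
δT/T = √(0.000440) = 0.0210
T = 2.78 s, so δT = 0.0210 × 2.78 = 0.0583 s.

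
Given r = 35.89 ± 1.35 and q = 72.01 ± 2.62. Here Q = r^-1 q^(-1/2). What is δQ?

0.000137

Products/powers → add relative errors in quadrature, weighted by exponent:
  (-1·δr/r)² = (-1×0.0376)² = 0.00141;  (−½·δq/q)² = (-0.5×0.0364)² = 0.000331
δQ/Q = √(0.00175) = 0.0418
Q = 0.003283, so δQ = 0.0418 × 0.003283 = 0.000137.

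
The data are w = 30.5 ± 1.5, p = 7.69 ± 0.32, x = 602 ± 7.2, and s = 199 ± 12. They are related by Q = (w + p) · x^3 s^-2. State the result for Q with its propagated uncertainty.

(2.10 ± 0.278) × 10^5

Let u = w + p = 38.2. δu = √(δw² + δp²) = √(2.25 + 0.102) = 1.53, so δu/u = 0.0402.
Q is then a monomial in u, x, s:
δQ/Q = √((δu/u)² + (3·δx/x)² + (-2·δs/s)²) = √(0.00161 + 0.00129 + 0.0145) = 0.132
Q = 2.1e+05, so δQ = 0.132 × 2.1e+05 = 27800.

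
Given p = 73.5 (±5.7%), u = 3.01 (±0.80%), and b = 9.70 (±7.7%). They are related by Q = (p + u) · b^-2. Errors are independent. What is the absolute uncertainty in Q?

Let w = p + u = 76.5. δw = √(δp² + δu²) = √(17.6 + 0.000580) = 4.19, so δw/w = 0.0548.
Q is then a monomial in w, b:
δQ/Q = √((δw/w)² + (-2·δb/b)²) = √(0.00300 + 0.0237) = 0.163
Q = 0.813, so δQ = 0.163 × 0.813 = 0.133.

0.133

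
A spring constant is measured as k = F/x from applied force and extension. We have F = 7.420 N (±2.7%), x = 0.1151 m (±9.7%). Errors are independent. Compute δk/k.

Products/powers → add relative errors in quadrature, weighted by exponent:
  (1·δF/F)² = (1×0.0270)² = 0.000729;  (-1·δx/x)² = (-1×0.0970)² = 0.00941
δk/k = √(0.0101) = 0.101

0.101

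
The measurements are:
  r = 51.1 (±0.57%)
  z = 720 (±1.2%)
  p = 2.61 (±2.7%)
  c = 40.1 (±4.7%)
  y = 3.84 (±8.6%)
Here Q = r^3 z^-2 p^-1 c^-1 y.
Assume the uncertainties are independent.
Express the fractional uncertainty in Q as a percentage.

10.6%

Each factor contributes (exponent × relative error)² to (δQ/Q)²:
  (3·δr/r)² = (3×0.00570)² = 0.000292;  (-2·δz/z)² = (-2×0.0120)² = 0.000576;  (-1·δp/p)² = (-1×0.0270)² = 0.000729;  (-1·δc/c)² = (-1×0.0470)² = 0.00221;  (1·δy/y)² = (1×0.0860)² = 0.00740
δQ/Q = √(0.0112) = 0.106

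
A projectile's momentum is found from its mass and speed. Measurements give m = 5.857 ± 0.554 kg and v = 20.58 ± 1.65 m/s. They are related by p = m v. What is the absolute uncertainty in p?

14.9 kg·m/s

Products/powers → add relative errors in quadrature, weighted by exponent:
  (1·δm/m)² = (1×0.0946)² = 0.00895;  (1·δv/v)² = (1×0.0802)² = 0.00643
δp/p = √(0.0154) = 0.124
p = 120.5 kg·m/s, so δp = 0.124 × 120.5 = 14.9 kg·m/s.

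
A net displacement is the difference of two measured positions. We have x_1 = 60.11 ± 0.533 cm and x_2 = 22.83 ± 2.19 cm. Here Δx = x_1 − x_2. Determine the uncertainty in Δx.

2.25 cm

Each term contributes (cᵢ δxᵢ)² to (δΔx)²:
  (δx_1)² = 0.284;  (δx_2)² = 4.80
δΔx = √(5.08) = 2.25 cm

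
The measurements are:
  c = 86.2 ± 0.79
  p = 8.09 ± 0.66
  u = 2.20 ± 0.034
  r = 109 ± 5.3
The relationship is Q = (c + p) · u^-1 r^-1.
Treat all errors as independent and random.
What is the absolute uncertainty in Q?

Let w = c + p = 94.3. δw = √(δc² + δp²) = √(0.624 + 0.436) = 1.03, so δw/w = 0.0109.
Q is then a monomial in w, u, r:
δQ/Q = √((δw/w)² + (-1·δu/u)² + (-1·δr/r)²) = √(0.000119 + 0.000239 + 0.00236) = 0.0522
Q = 0.393, so δQ = 0.0522 × 0.393 = 0.0205.

0.0205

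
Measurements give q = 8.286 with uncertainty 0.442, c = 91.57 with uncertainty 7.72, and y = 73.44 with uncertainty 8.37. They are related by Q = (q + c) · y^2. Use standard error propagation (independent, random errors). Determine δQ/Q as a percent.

Let u = q + c = 99.86. δu = √(δq² + δc²) = √(0.195 + 59.6) = 7.73, so δu/u = 0.0774.
Q is then a monomial in u, y:
δQ/Q = √((δu/u)² + (2·δy/y)²) = √(0.00600 + 0.0520) = 0.241

24.1%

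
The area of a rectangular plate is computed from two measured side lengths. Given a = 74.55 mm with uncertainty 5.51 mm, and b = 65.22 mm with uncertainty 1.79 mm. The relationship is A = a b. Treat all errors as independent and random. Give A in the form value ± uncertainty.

4862 ± 383 mm^2

Products/powers → add relative errors in quadrature, weighted by exponent:
  (1·δa/a)² = (1×0.0739)² = 0.00546;  (1·δb/b)² = (1×0.0274)² = 0.000753
δA/A = √(0.00622) = 0.0788
A = 4862 mm^2, so δA = 0.0788 × 4862 = 383 mm^2.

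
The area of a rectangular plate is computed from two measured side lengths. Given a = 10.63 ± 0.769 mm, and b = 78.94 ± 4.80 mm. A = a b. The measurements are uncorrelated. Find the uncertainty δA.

79.3 mm^2

Each factor contributes (exponent × relative error)² to (δA/A)²:
  (1·δa/a)² = (1×0.0723)² = 0.00523;  (1·δb/b)² = (1×0.0608)² = 0.00370
δA/A = √(0.00893) = 0.0945
A = 839.1 mm^2, so δA = 0.0945 × 839.1 = 79.3 mm^2.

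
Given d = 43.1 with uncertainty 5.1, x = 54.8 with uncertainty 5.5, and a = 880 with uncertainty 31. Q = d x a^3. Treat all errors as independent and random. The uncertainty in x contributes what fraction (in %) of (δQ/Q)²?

28.6%

(δQ/Q)² = (1·δd/d)² + (1·δx/x)² + (3·δa/a)²
  d term: (1×0.118)² = 0.0140
  x term: (1×0.100)² = 0.0101
  a term: (3×0.0352)² = 0.0112
Total = 0.0352. Share from x = 0.0101/0.0352 = 0.286.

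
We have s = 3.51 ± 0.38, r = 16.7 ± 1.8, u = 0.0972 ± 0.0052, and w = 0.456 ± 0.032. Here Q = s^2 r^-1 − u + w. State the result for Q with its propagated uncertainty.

Let p = s^2·r^-1 = 0.738. δp/p = √((2·δs/s)² + (-1·δr/r)²) = √(0.0469 + 0.0116) = 0.242, so δp = 0.178.
Q = p − u + w: δQ = √(δp² + δu² + δw²) = √(0.0318 + 2.7e-05 + 0.00102) = 0.181
Q = 1.10.

1.10 ± 0.181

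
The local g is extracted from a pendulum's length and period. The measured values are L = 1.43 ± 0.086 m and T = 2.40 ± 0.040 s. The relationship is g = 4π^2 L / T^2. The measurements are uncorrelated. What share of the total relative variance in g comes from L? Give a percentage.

(δg/g)² = (1·δL/L)² + (-2·δT/T)²
  L term: (1×0.0601)² = 0.00362
  T term: (-2×0.0167)² = 0.00111
Total = 0.00473. Share from L = 0.00362/0.00473 = 0.765.

76.5%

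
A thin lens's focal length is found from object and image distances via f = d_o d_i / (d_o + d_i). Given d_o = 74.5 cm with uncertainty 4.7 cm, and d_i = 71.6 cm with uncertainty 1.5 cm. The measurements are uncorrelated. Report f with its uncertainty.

36.5 ± 1.19 cm

∂f/∂d_o = (d_i/(d_o+d_i))² = 0.240;  ∂f/∂d_i = (d_o/(d_o+d_i))² = 0.260
δf = √((∂f/∂d_o · δd_o)² + (∂f/∂d_i · δd_i)²) = √(1.27 + 0.152) = 1.19 cm
f = 36.5 cm.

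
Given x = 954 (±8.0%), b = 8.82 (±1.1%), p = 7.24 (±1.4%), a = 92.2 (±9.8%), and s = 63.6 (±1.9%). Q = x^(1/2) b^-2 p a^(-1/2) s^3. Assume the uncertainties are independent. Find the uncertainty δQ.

Q is a product of powers, so relative uncertainties combine in quadrature:
  (½·δx/x)² = (0.5×0.0800)² = 0.00160;  (-2·δb/b)² = (-2×0.0110)² = 0.000484;  (1·δp/p)² = (1×0.0140)² = 0.000196;  (−½·δa/a)² = (-0.5×0.0980)² = 0.00240;  (3·δs/s)² = (3×0.0190)² = 0.00325
δQ/Q = √(0.00793) = 0.0891
Q = 77000, so δQ = 0.0891 × 77000 = 6860.

6860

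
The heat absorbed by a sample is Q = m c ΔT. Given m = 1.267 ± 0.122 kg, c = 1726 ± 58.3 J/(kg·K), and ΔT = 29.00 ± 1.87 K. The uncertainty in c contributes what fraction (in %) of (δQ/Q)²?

7.83%

(δQ/Q)² = (1·δm/m)² + (1·δc/c)² + (1·δΔT/ΔT)²
  m term: (1×0.0963)² = 0.00927
  c term: (1×0.0338)² = 0.00114
  ΔT term: (1×0.0645)² = 0.00416
Total = 0.0146. Share from c = 0.00114/0.0146 = 0.0783.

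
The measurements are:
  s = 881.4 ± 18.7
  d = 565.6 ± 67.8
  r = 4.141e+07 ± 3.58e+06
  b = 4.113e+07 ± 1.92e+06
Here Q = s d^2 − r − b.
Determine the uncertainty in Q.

Let p = s·d^2 = 2.82e+08. δp/p = √((1·δs/s)² + (2·δd/d)²) = √(0.000450 + 0.0575) = 0.241, so δp = 6.79e+07.
Q = p − r − b: δQ = √(δp² + δr² + δb²) = √(4.61e+15 + 1.28e+13 + 3.69e+12) = 6.8e+07

6.8e+07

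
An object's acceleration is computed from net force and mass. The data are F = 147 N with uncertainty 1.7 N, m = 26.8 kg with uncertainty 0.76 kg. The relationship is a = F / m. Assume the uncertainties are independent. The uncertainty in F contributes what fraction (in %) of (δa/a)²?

14.3%

(δa/a)² = (1·δF/F)² + (-1·δm/m)²
  F term: (1×0.0116)² = 0.000134
  m term: (-1×0.0284)² = 0.000804
Total = 0.000938. Share from F = 0.000134/0.000938 = 0.143.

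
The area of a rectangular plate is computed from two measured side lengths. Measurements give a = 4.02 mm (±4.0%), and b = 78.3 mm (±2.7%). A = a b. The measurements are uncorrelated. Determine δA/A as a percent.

4.83%

A is a product of powers, so relative uncertainties combine in quadrature:
  (1·δa/a)² = (1×0.0400)² = 0.00160;  (1·δb/b)² = (1×0.0270)² = 0.000729
δA/A = √(0.00233) = 0.0483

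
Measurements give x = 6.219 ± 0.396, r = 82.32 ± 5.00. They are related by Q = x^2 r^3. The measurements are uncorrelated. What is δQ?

4.8e+06

Relative error in a monomial: (δQ/Q)² = Σ (nᵢ · δxᵢ/xᵢ)².
  (2·δx/x)² = (2×0.0637)² = 0.0162;  (3·δr/r)² = (3×0.0607)² = 0.0332
δQ/Q = √(0.0494) = 0.222
Q = 2.158e+07, so δQ = 0.222 × 2.158e+07 = 4.8e+06.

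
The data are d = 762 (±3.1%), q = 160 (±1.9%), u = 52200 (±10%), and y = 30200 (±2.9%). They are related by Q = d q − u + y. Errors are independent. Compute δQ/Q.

0.0691

Let p = d·q = 1.22e+05. δp/p = √((1·δd/d)² + (1·δq/q)²) = √(0.000961 + 0.000361) = 0.0364, so δp = 4430.
Q = p − u + y: δQ = √(δp² + δu² + δy²) = √(1.97e+07 + 2.72e+07 + 7.67e+05) = 6900
Q = 99900, so δQ/Q = 6900/99900 = 0.0691.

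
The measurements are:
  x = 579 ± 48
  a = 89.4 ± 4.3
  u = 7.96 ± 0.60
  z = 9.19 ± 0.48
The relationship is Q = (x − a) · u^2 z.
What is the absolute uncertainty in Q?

Let w = x − a = 490. δw = √(δx² + δa²) = √(2300 + 18.5) = 48.2, so δw/w = 0.0984.
Q is then a monomial in w, u, z:
δQ/Q = √((δw/w)² + (2·δu/u)² + (1·δz/z)²) = √(0.00969 + 0.0227 + 0.00273) = 0.187
Q = 2.85e+05, so δQ = 0.187 × 2.85e+05 = 53400.

53400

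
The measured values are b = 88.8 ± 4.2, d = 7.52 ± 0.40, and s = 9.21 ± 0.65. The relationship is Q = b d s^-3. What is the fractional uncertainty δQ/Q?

0.223

For a monomial Q ∝ b, d, s^-3, fractional errors add in quadrature:
  (1·δb/b)² = (1×0.0473)² = 0.00224;  (1·δd/d)² = (1×0.0532)² = 0.00283;  (-3·δs/s)² = (-3×0.0706)² = 0.0448
δQ/Q = √(0.0499) = 0.223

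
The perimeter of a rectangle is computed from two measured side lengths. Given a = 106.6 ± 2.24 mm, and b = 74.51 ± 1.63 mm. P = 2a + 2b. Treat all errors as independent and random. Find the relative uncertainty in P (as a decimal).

0.0153

Each term contributes (cᵢ δxᵢ)² to (δP)²:
  (2·δa)² = 20.1;  (2·δb)² = 10.6
δP = √(30.7) = 5.54 mm
P = 362.2 mm, so δP/P = 5.54/362.2 = 0.0153.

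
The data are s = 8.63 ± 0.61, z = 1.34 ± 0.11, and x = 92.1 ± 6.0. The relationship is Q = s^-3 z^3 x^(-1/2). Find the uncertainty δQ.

0.000127

Q is a product of powers, so relative uncertainties combine in quadrature:
  (-3·δs/s)² = (-3×0.0707)² = 0.0450;  (3·δz/z)² = (3×0.0821)² = 0.0606;  (−½·δx/x)² = (-0.5×0.0651)² = 0.00106
δQ/Q = √(0.107) = 0.327
Q = 0.000390, so δQ = 0.327 × 0.000390 = 0.000127.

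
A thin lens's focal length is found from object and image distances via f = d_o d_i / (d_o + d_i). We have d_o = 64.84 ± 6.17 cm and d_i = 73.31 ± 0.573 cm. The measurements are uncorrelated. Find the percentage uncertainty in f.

∂f/∂d_o = (d_i/(d_o+d_i))² = 0.282;  ∂f/∂d_i = (d_o/(d_o+d_i))² = 0.220
δf = √((∂f/∂d_o · δd_o)² + (∂f/∂d_i · δd_i)²) = √(3.02 + 0.0159) = 1.74 cm
f = 34.41 cm, so δf/f = 1.74/34.41 = 0.0506.

5.06%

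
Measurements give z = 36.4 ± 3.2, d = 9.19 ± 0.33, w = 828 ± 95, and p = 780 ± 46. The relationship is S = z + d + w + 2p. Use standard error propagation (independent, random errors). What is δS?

Sums and differences: (δS)² = Σ (cᵢ δxᵢ)².
  (δz)² = 10.2;  (δd)² = 0.109;  (δw)² = 9020;  (2·δp)² = 8460
δS = √(17500) = 132

132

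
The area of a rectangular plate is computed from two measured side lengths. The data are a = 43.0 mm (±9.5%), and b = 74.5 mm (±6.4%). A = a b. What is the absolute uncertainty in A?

367 mm^2

Since A is a product/quotient, work with relative uncertainties:
  (1·δa/a)² = (1×0.0950)² = 0.00903;  (1·δb/b)² = (1×0.0640)² = 0.00410
δA/A = √(0.0131) = 0.115
A = 3200 mm^2, so δA = 0.115 × 3200 = 367 mm^2.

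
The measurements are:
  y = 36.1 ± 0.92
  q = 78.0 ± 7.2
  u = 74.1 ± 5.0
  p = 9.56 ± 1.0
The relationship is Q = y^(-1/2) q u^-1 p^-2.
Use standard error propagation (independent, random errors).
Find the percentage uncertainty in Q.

Products/powers → add relative errors in quadrature, weighted by exponent:
  (−½·δy/y)² = (-0.5×0.0255)² = 0.000162;  (1·δq/q)² = (1×0.0923)² = 0.00852;  (-1·δu/u)² = (-1×0.0675)² = 0.00455;  (-2·δp/p)² = (-2×0.105)² = 0.0438
δQ/Q = √(0.0570) = 0.239

23.9%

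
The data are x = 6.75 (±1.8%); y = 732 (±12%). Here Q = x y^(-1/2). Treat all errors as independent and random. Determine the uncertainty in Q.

0.0156

For a monomial Q ∝ x, y^(-1/2), fractional errors add in quadrature:
  (1·δx/x)² = (1×0.0180)² = 0.000324;  (−½·δy/y)² = (-0.5×0.120)² = 0.00360
δQ/Q = √(0.00392) = 0.0626
Q = 0.249, so δQ = 0.0626 × 0.249 = 0.0156.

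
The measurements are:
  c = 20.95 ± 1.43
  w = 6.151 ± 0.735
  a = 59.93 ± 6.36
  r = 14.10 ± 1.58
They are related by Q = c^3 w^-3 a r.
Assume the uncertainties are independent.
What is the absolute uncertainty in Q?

14700

Relative error in a monomial: (δQ/Q)² = Σ (nᵢ · δxᵢ/xᵢ)².
  (3·δc/c)² = (3×0.0683)² = 0.0419;  (-3·δw/w)² = (-3×0.119)² = 0.129;  (1·δa/a)² = (1×0.106)² = 0.0113;  (1·δr/r)² = (1×0.112)² = 0.0126
δQ/Q = √(0.194) = 0.441
Q = 33390, so δQ = 0.441 × 33390 = 14700.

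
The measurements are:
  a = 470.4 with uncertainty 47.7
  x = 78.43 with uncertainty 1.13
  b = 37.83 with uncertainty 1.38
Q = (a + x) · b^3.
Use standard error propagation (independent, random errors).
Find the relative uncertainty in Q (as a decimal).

0.140

Let u = a + x = 548.8. δu = √(δa² + δx²) = √(2280 + 1.28) = 47.7, so δu/u = 0.0869.
Q is then a monomial in u, b:
δQ/Q = √((δu/u)² + (3·δb/b)²) = √(0.00756 + 0.0120) = 0.140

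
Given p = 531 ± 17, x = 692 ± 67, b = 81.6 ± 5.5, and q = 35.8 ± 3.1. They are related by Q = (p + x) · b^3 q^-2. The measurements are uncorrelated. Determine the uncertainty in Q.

Let u = p + x = 1220. δu = √(δp² + δx²) = √(289 + 4490) = 69.1, so δu/u = 0.0565.
Q is then a monomial in u, b, q:
δQ/Q = √((δu/u)² + (3·δb/b)² + (-2·δq/q)²) = √(0.00319 + 0.0409 + 0.0300) = 0.272
Q = 5.18e+05, so δQ = 0.272 × 5.18e+05 = 1.41e+05.

1.41e+05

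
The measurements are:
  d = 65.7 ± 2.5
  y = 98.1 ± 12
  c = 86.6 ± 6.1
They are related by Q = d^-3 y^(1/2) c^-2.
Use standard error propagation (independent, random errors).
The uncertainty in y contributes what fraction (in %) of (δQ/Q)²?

(δQ/Q)² = (-3·δd/d)² + (½·δy/y)² + (-2·δc/c)²
  d term: (-3×0.0381)² = 0.0130
  y term: (0.5×0.122)² = 0.00374
  c term: (-2×0.0704)² = 0.0198
Total = 0.0366. Share from y = 0.00374/0.0366 = 0.102.

10.2%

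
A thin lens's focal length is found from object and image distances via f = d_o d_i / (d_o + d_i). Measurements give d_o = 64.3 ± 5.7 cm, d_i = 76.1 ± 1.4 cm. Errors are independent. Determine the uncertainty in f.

∂f/∂d_o = (d_i/(d_o+d_i))² = 0.294;  ∂f/∂d_i = (d_o/(d_o+d_i))² = 0.210
δf = √((∂f/∂d_o · δd_o)² + (∂f/∂d_i · δd_i)²) = √(2.80 + 0.0862) = 1.70 cm

1.70 cm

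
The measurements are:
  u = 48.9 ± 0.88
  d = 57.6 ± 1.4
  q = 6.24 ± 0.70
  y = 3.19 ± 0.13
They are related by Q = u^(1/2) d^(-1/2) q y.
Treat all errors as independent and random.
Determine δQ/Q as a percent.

12.0%

Relative error in a monomial: (δQ/Q)² = Σ (nᵢ · δxᵢ/xᵢ)².
  (½·δu/u)² = (0.5×0.0180)² = 8.1e-05;  (−½·δd/d)² = (-0.5×0.0243)² = 0.000148;  (1·δq/q)² = (1×0.112)² = 0.0126;  (1·δy/y)² = (1×0.0408)² = 0.00166
δQ/Q = √(0.0145) = 0.120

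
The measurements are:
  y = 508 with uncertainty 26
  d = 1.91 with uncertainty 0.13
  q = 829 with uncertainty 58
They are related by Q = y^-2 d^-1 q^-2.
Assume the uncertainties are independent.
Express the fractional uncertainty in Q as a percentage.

18.6%

For a monomial Q ∝ y^-2, d^-1, q^-2, fractional errors add in quadrature:
  (-2·δy/y)² = (-2×0.0512)² = 0.0105;  (-1·δd/d)² = (-1×0.0681)² = 0.00463;  (-2·δq/q)² = (-2×0.0700)² = 0.0196
δQ/Q = √(0.0347) = 0.186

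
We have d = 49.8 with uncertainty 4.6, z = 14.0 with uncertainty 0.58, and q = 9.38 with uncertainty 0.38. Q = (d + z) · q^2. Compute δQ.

611

Let u = d + z = 63.8. δu = √(δd² + δz²) = √(21.2 + 0.336) = 4.64, so δu/u = 0.0727.
Q is then a monomial in u, q:
δQ/Q = √((δu/u)² + (2·δq/q)²) = √(0.00528 + 0.00656) = 0.109
Q = 5610, so δQ = 0.109 × 5610 = 611.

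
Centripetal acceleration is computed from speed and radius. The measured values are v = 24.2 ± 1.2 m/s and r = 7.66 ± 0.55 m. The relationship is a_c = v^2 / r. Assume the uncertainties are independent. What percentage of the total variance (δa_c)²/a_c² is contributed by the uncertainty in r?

(δa_c/a_c)² = (2·δv/v)² + (-1·δr/r)²
  v term: (2×0.0496)² = 0.00984
  r term: (-1×0.0718)² = 0.00516
Total = 0.0150. Share from r = 0.00516/0.0150 = 0.344.

34.4%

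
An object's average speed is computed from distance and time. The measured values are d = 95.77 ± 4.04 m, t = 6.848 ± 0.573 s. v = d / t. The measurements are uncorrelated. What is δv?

Each factor contributes (exponent × relative error)² to (δv/v)²:
  (1·δd/d)² = (1×0.0422)² = 0.00178;  (-1·δt/t)² = (-1×0.0837)² = 0.00700
δv/v = √(0.00878) = 0.0937
v = 13.99 m/s, so δv = 0.0937 × 13.99 = 1.31 m/s.

1.31 m/s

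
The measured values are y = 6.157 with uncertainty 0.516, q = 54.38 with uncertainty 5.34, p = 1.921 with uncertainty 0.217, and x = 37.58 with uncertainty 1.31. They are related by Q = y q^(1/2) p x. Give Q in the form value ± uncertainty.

Q is a product of powers, so relative uncertainties combine in quadrature:
  (1·δy/y)² = (1×0.0838)² = 0.00702;  (½·δq/q)² = (0.5×0.0982)² = 0.00241;  (1·δp/p)² = (1×0.113)² = 0.0128;  (1·δx/x)² = (1×0.0349)² = 0.00122
δQ/Q = √(0.0234) = 0.153
Q = 3278, so δQ = 0.153 × 3278 = 502.

3278 ± 502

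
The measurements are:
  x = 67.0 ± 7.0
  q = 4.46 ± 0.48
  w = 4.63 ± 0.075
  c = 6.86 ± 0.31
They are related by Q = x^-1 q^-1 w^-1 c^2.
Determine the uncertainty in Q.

Q is a product of powers, so relative uncertainties combine in quadrature:
  (-1·δx/x)² = (-1×0.104)² = 0.0109;  (-1·δq/q)² = (-1×0.108)² = 0.0116;  (-1·δw/w)² = (-1×0.0162)² = 0.000262;  (2·δc/c)² = (2×0.0452)² = 0.00817
δQ/Q = √(0.0309) = 0.176
Q = 0.0340, so δQ = 0.176 × 0.0340 = 0.00598.

0.00598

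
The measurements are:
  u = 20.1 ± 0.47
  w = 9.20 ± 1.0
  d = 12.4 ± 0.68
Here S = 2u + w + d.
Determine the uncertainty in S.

Absolute uncertainties add in quadrature for a linear combination:
  (2·δu)² = 0.884;  (δw)² = 1.00;  (δd)² = 0.462
δS = √(2.35) = 1.53

1.53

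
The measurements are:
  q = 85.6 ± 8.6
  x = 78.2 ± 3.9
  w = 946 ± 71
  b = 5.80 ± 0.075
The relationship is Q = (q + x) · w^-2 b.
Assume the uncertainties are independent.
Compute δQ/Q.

Let u = q + x = 164. δu = √(δq² + δx²) = √(74.0 + 15.2) = 9.44, so δu/u = 0.0576.
Q is then a monomial in u, w, b:
δQ/Q = √((δu/u)² + (-2·δw/w)² + (1·δb/b)²) = √(0.00332 + 0.0225 + 0.000167) = 0.161

0.161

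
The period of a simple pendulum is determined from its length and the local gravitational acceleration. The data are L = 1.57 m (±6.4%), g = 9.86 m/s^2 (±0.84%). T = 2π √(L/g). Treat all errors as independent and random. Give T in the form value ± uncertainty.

For a monomial T ∝ L^(1/2), g^(-1/2), fractional errors add in quadrature:
  (½·δL/L)² = (0.5×0.0640)² = 0.00102;  (−½·δg/g)² = (-0.5×0.00840)² = 1.76e-05
δT/T = √(0.00104) = 0.0323
T = 2.51 s, so δT = 0.0323 × 2.51 = 0.0809 s.

2.51 ± 0.0809 s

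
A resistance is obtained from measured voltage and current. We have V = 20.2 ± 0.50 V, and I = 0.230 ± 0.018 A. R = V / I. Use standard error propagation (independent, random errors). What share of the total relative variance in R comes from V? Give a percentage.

9.09%

(δR/R)² = (1·δV/V)² + (-1·δI/I)²
  V term: (1×0.0248)² = 0.000613
  I term: (-1×0.0783)² = 0.00612
Total = 0.00674. Share from V = 0.000613/0.00674 = 0.0909.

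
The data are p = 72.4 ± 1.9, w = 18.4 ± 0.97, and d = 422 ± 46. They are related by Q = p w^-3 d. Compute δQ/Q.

0.194

Products/powers → add relative errors in quadrature, weighted by exponent:
  (1·δp/p)² = (1×0.0262)² = 0.000689;  (-3·δw/w)² = (-3×0.0527)² = 0.0250;  (1·δd/d)² = (1×0.109)² = 0.0119
δQ/Q = √(0.0376) = 0.194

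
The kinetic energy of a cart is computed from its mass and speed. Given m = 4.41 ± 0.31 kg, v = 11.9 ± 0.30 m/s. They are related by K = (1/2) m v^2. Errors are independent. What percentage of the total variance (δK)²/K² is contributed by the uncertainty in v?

34.0%

(δK/K)² = (1·δm/m)² + (2·δv/v)²
  m term: (1×0.0703)² = 0.00494
  v term: (2×0.0252)² = 0.00254
Total = 0.00748. Share from v = 0.00254/0.00748 = 0.340.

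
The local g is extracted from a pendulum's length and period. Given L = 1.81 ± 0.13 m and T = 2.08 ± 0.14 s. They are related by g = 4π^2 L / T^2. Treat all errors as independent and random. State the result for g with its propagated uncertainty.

For a monomial g ∝ L, T^-2, fractional errors add in quadrature:
  (1·δL/L)² = (1×0.0718)² = 0.00516;  (-2·δT/T)² = (-2×0.0673)² = 0.0181
δg/g = √(0.0233) = 0.153
g = 16.5 m/s^2, so δg = 0.153 × 16.5 = 2.52 m/s^2.

16.5 ± 2.52 m/s^2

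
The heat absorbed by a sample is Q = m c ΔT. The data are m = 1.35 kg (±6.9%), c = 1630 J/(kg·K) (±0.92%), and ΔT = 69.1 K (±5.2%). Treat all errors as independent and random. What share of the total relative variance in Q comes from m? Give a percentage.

63.1%

(δQ/Q)² = (1·δm/m)² + (1·δc/c)² + (1·δΔT/ΔT)²
  m term: (1×0.0690)² = 0.00476
  c term: (1×0.00920)² = 8.46e-05
  ΔT term: (1×0.0520)² = 0.00270
Total = 0.00755. Share from m = 0.00476/0.00755 = 0.631.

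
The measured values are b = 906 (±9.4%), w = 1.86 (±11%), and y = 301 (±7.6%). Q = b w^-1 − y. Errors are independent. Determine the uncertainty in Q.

74.1

Let p = b·w^-1 = 487. δp/p = √((1·δb/b)² + (-1·δw/w)²) = √(0.00884 + 0.0121) = 0.145, so δp = 70.5.
Q = p − y: δQ = √(δp² + δy²) = √(4970 + 523) = 74.1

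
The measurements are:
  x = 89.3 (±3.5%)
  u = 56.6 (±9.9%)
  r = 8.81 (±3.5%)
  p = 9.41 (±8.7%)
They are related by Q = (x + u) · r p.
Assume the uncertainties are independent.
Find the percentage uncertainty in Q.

Let w = x + u = 146. δw = √(δx² + δu²) = √(9.77 + 31.4) = 6.42, so δw/w = 0.0440.
Q is then a monomial in w, r, p:
δQ/Q = √((δw/w)² + (1·δr/r)² + (1·δp/p)²) = √(0.00193 + 0.00123 + 0.00757) = 0.104

10.4%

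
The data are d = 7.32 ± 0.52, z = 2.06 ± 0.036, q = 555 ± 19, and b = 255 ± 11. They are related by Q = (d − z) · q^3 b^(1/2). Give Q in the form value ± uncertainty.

(1.44 ± 0.207) × 10^10

Let u = d − z = 5.26. δu = √(δd² + δz²) = √(0.270 + 0.00130) = 0.521, so δu/u = 0.0991.
Q is then a monomial in u, q, b:
δQ/Q = √((δu/u)² + (3·δq/q)² + (½·δb/b)²) = √(0.00982 + 0.0105 + 0.000465) = 0.144
Q = 1.44e+10, so δQ = 0.144 × 1.44e+10 = 2.07e+09.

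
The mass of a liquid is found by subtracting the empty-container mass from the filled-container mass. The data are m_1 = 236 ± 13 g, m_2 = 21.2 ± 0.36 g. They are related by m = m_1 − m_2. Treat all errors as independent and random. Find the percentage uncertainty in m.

Sums and differences: (δm)² = Σ (cᵢ δxᵢ)².
  (δm_1)² = 169;  (δm_2)² = 0.130
δm = √(169) = 13.0 g
m = 215 g, so δm/m = 13.0/215 = 0.0605.

6.05%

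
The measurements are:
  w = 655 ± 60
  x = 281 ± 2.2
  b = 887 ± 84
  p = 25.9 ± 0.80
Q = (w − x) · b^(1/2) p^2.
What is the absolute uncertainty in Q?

1.33e+06

Let u = w − x = 374. δu = √(δw² + δx²) = √(3600 + 4.84) = 60.0, so δu/u = 0.161.
Q is then a monomial in u, b, p:
δQ/Q = √((δu/u)² + (½·δb/b)² + (2·δp/p)²) = √(0.0258 + 0.00224 + 0.00382) = 0.178
Q = 7.47e+06, so δQ = 0.178 × 7.47e+06 = 1.33e+06.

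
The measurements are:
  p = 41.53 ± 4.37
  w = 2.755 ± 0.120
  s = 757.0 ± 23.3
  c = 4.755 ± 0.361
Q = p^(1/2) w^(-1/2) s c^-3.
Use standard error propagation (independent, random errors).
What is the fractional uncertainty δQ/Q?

For a monomial Q ∝ p^(1/2), w^(-1/2), s, c^-3, fractional errors add in quadrature:
  (½·δp/p)² = (0.5×0.105)² = 0.00277;  (−½·δw/w)² = (-0.5×0.0436)² = 0.000474;  (1·δs/s)² = (1×0.0308)² = 0.000947;  (-3·δc/c)² = (-3×0.0759)² = 0.0519
δQ/Q = √(0.0561) = 0.237

0.237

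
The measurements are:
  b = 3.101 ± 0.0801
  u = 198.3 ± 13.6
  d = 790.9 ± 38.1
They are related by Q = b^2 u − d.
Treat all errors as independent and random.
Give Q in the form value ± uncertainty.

Let p = b^2·u = 1907. δp/p = √((2·δb/b)² + (1·δu/u)²) = √(0.00267 + 0.00470) = 0.0859, so δp = 164.
Q = p − d: δQ = √(δp² + δd²) = √(26800 + 1450) = 168
Q = 1116.

1116 ± 168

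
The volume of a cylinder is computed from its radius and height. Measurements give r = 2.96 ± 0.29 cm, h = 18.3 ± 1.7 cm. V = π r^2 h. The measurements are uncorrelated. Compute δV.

109 cm^3

V is a product of powers, so relative uncertainties combine in quadrature:
  (2·δr/r)² = (2×0.0980)² = 0.0384;  (1·δh/h)² = (1×0.0929)² = 0.00863
δV/V = √(0.0470) = 0.217
V = 504 cm^3, so δV = 0.217 × 504 = 109 cm^3.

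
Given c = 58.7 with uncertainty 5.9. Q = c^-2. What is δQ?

Q ∝ c^-2, so δQ/Q = |-2| · δc/c = 2 × 0.101 = 0.201.
Q = 0.000290, so δQ = 0.201 × 0.000290 = 5.83e-05.

5.83e-05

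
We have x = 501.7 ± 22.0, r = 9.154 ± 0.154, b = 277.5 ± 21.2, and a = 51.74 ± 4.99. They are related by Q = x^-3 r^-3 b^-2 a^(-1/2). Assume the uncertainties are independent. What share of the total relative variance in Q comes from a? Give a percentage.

(δQ/Q)² = (-3·δx/x)² + (-3·δr/r)² + (-2·δb/b)² + (−½·δa/a)²
  x term: (-3×0.0439)² = 0.0173
  r term: (-3×0.0168)² = 0.00255
  b term: (-2×0.0764)² = 0.0233
  a term: (-0.5×0.0964)² = 0.00233
Total = 0.0455. Share from a = 0.00233/0.0455 = 0.0511.

5.11%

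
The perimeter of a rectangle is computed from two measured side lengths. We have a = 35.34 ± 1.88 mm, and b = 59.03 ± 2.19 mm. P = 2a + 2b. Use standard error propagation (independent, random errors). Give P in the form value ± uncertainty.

Sums and differences: (δP)² = Σ (cᵢ δxᵢ)².
  (2·δa)² = 14.1;  (2·δb)² = 19.2
δP = √(33.3) = 5.77 mm
P = 188.7 mm.

188.7 ± 5.77 mm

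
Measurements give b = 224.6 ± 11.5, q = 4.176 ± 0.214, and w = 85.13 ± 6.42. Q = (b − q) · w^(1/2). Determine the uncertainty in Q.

Let u = b − q = 220.4. δu = √(δb² + δq²) = √(132 + 0.0458) = 11.5, so δu/u = 0.0522.
Q is then a monomial in u, w:
δQ/Q = √((δu/u)² + (½·δw/w)²) = √(0.00272 + 0.00142) = 0.0644
Q = 2034, so δQ = 0.0644 × 2034 = 131.

131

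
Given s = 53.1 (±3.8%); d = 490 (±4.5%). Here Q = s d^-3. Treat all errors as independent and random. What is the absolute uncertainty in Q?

Each factor contributes (exponent × relative error)² to (δQ/Q)²:
  (1·δs/s)² = (1×0.0380)² = 0.00144;  (-3·δd/d)² = (-3×0.0450)² = 0.0182
δQ/Q = √(0.0197) = 0.140
Q = 4.51e-07, so δQ = 0.140 × 4.51e-07 = 6.33e-08.

6.33e-08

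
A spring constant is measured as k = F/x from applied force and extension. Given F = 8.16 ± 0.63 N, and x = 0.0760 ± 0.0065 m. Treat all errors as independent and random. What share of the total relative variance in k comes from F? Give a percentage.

(δk/k)² = (1·δF/F)² + (-1·δx/x)²
  F term: (1×0.0772)² = 0.00596
  x term: (-1×0.0855)² = 0.00731
Total = 0.0133. Share from F = 0.00596/0.0133 = 0.449.

44.9%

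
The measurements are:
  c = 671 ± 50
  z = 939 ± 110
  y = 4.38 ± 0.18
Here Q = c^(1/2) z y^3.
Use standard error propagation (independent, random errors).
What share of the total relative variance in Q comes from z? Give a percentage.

(δQ/Q)² = (½·δc/c)² + (1·δz/z)² + (3·δy/y)²
  c term: (0.5×0.0745)² = 0.00139
  z term: (1×0.117)² = 0.0137
  y term: (3×0.0411)² = 0.0152
Total = 0.0303. Share from z = 0.0137/0.0303 = 0.453.

45.3%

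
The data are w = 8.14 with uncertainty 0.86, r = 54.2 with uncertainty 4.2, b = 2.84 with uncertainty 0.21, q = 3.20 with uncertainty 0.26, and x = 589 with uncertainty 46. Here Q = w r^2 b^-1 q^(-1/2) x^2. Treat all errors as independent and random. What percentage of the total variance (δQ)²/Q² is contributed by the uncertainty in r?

(δQ/Q)² = (1·δw/w)² + (2·δr/r)² + (-1·δb/b)² + (−½·δq/q)² + (2·δx/x)²
  w term: (1×0.106)² = 0.0112
  r term: (2×0.0775)² = 0.0240
  b term: (-1×0.0739)² = 0.00547
  q term: (-0.5×0.0813)² = 0.00165
  x term: (2×0.0781)² = 0.0244
Total = 0.0667. Share from r = 0.0240/0.0667 = 0.360.

36.0%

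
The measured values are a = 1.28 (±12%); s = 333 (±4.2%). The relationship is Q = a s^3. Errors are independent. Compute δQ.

Relative error in a monomial: (δQ/Q)² = Σ (nᵢ · δxᵢ/xᵢ)².
  (1·δa/a)² = (1×0.120)² = 0.0144;  (3·δs/s)² = (3×0.0420)² = 0.0159
δQ/Q = √(0.0303) = 0.174
Q = 4.73e+07, so δQ = 0.174 × 4.73e+07 = 8.22e+06.

8.22e+06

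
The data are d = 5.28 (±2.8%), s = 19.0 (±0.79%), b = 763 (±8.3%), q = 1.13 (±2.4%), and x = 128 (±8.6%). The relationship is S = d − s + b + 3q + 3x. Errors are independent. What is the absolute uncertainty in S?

S is a linear combination, so absolute uncertainties add in quadrature:
  (δd)² = 0.0219;  (δs)² = 0.0225;  (δb)² = 4010;  (3·δq)² = 0.00662;  (3·δx)² = 1090
δS = √(5100) = 71.4

71.4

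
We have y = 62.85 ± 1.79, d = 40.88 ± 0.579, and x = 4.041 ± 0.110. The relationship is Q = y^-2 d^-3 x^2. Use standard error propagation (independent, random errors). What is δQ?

Each factor contributes (exponent × relative error)² to (δQ/Q)²:
  (-2·δy/y)² = (-2×0.0285)² = 0.00324;  (-3·δd/d)² = (-3×0.0142)² = 0.00181;  (2·δx/x)² = (2×0.0272)² = 0.00296
δQ/Q = √(0.00801) = 0.0895
Q = 6.051e-08, so δQ = 0.0895 × 6.051e-08 = 5.42e-09.

5.42e-09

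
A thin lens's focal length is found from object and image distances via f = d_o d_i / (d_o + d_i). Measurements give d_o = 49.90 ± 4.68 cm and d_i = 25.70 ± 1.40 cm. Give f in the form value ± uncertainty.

∂f/∂d_o = (d_i/(d_o+d_i))² = 0.116;  ∂f/∂d_i = (d_o/(d_o+d_i))² = 0.436
δf = √((∂f/∂d_o · δd_o)² + (∂f/∂d_i · δd_i)²) = √(0.293 + 0.372) = 0.815 cm
f = 16.96 cm.

16.96 ± 0.815 cm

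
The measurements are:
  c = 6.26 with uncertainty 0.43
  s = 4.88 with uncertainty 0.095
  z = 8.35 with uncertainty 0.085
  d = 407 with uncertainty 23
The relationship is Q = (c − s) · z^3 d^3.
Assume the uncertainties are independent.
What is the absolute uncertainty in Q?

1.96e+10

Let u = c − s = 1.38. δu = √(δc² + δs²) = √(0.185 + 0.00903) = 0.440, so δu/u = 0.319.
Q is then a monomial in u, z, d:
δQ/Q = √((δu/u)² + (3·δz/z)² + (3·δd/d)²) = √(0.102 + 0.000933 + 0.0287) = 0.363
Q = 5.42e+10, so δQ = 0.363 × 5.42e+10 = 1.96e+10.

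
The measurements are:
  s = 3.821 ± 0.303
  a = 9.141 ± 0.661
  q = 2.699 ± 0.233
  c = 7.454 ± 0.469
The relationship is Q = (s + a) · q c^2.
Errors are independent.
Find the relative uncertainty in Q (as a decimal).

0.163

Let u = s + a = 12.96. δu = √(δs² + δa²) = √(0.0918 + 0.437) = 0.727, so δu/u = 0.0561.
Q is then a monomial in u, q, c:
δQ/Q = √((δu/u)² + (1·δq/q)² + (2·δc/c)²) = √(0.00315 + 0.00745 + 0.0158) = 0.163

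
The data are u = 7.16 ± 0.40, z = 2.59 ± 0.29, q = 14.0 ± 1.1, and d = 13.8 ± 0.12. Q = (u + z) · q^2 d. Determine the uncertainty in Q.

4360

Let w = u + z = 9.75. δw = √(δu² + δz²) = √(0.160 + 0.0841) = 0.494, so δw/w = 0.0507.
Q is then a monomial in w, q, d:
δQ/Q = √((δw/w)² + (2·δq/q)² + (1·δd/d)²) = √(0.00257 + 0.0247 + 7.56e-05) = 0.165
Q = 26400, so δQ = 0.165 × 26400 = 4360.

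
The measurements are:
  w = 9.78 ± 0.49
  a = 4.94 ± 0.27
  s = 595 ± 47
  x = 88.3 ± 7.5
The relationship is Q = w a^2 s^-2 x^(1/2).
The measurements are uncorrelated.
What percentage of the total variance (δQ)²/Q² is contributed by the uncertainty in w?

(δQ/Q)² = (1·δw/w)² + (2·δa/a)² + (-2·δs/s)² + (½·δx/x)²
  w term: (1×0.0501)² = 0.00251
  a term: (2×0.0547)² = 0.0119
  s term: (-2×0.0790)² = 0.0250
  x term: (0.5×0.0849)² = 0.00180
Total = 0.0412. Share from w = 0.00251/0.0412 = 0.0609.

6.09%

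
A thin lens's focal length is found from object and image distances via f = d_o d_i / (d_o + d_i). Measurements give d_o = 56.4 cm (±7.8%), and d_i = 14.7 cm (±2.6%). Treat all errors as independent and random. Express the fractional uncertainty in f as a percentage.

2.62%

∂f/∂d_o = (d_i/(d_o+d_i))² = 0.0427;  ∂f/∂d_i = (d_o/(d_o+d_i))² = 0.629
δf = √((∂f/∂d_o · δd_o)² + (∂f/∂d_i · δd_i)²) = √(0.0354 + 0.0578) = 0.305 cm
f = 11.7 cm, so δf/f = 0.305/11.7 = 0.0262.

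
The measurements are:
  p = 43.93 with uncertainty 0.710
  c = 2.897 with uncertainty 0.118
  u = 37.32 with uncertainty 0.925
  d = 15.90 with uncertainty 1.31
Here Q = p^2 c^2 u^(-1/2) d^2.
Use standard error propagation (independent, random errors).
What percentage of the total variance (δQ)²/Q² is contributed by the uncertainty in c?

(δQ/Q)² = (2·δp/p)² + (2·δc/c)² + (−½·δu/u)² + (2·δd/d)²
  p term: (2×0.0162)² = 0.00104
  c term: (2×0.0407)² = 0.00664
  u term: (-0.5×0.0248)² = 0.000154
  d term: (2×0.0824)² = 0.0272
Total = 0.0350. Share from c = 0.00664/0.0350 = 0.190.

19.0%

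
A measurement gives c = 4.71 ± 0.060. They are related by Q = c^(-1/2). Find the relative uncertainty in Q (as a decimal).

0.00637

Relative error in a monomial: (δQ/Q)² = Σ (nᵢ · δxᵢ/xᵢ)².
  (−½·δc/c)² = (-0.5×0.0127)² = 4.06e-05
δQ/Q = √(4.06e-05) = 0.00637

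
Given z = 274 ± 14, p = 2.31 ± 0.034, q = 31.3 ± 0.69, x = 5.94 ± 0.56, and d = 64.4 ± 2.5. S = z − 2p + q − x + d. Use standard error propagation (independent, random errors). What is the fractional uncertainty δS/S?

For a sum/difference, combine absolute errors in quadrature:
  (δz)² = 196;  (2·δp)² = 0.00462;  (δq)² = 0.476;  (δx)² = 0.314;  (δd)² = 6.25
δS = √(203) = 14.2
S = 359, so δS/S = 14.2/359 = 0.0397.

0.0397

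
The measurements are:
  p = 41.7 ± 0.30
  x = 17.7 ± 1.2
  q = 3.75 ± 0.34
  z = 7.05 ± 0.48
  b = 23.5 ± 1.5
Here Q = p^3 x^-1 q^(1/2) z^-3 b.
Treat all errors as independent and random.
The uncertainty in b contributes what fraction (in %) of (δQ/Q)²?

7.70%

(δQ/Q)² = (3·δp/p)² + (-1·δx/x)² + (½·δq/q)² + (-3·δz/z)² + (1·δb/b)²
  p term: (3×0.00719)² = 0.000466
  x term: (-1×0.0678)² = 0.00460
  q term: (0.5×0.0907)² = 0.00206
  z term: (-3×0.0681)² = 0.0417
  b term: (1×0.0638)² = 0.00407
Total = 0.0529. Share from b = 0.00407/0.0529 = 0.0770.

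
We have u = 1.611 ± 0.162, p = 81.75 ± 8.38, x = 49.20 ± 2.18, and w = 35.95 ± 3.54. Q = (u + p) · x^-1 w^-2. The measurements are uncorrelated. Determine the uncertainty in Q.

Let h = u + p = 83.36. δh = √(δu² + δp²) = √(0.0262 + 70.2) = 8.38, so δh/h = 0.101.
Q is then a monomial in h, x, w:
δQ/Q = √((δh/h)² + (-1·δx/x)² + (-2·δw/w)²) = √(0.0101 + 0.00196 + 0.0388) = 0.226
Q = 0.001311, so δQ = 0.226 × 0.001311 = 0.000296.

0.000296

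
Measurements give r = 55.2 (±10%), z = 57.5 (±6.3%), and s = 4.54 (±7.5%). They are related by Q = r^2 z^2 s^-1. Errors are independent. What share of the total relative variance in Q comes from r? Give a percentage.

65.0%

(δQ/Q)² = (2·δr/r)² + (2·δz/z)² + (-1·δs/s)²
  r term: (2×0.100)² = 0.0400
  z term: (2×0.0630)² = 0.0159
  s term: (-1×0.0750)² = 0.00562
Total = 0.0615. Share from r = 0.0400/0.0615 = 0.650.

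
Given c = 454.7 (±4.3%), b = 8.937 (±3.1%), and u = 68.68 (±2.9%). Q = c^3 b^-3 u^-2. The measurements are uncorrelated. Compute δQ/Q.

Since Q is a product/quotient, work with relative uncertainties:
  (3·δc/c)² = (3×0.0430)² = 0.0166;  (-3·δb/b)² = (-3×0.0310)² = 0.00865;  (-2·δu/u)² = (-2×0.0290)² = 0.00336
δQ/Q = √(0.0287) = 0.169

0.169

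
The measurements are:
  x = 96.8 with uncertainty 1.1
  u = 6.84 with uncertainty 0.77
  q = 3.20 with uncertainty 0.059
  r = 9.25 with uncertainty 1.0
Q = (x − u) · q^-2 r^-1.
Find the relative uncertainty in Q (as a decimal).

0.115

Let w = x − u = 90.0. δw = √(δx² + δu²) = √(1.21 + 0.593) = 1.34, so δw/w = 0.0149.
Q is then a monomial in w, q, r:
δQ/Q = √((δw/w)² + (-2·δq/q)² + (-1·δr/r)²) = √(0.000223 + 0.00136 + 0.0117) = 0.115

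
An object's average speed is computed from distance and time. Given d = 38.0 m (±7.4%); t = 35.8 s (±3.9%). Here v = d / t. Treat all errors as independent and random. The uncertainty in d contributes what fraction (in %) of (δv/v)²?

(δv/v)² = (1·δd/d)² + (-1·δt/t)²
  d term: (1×0.0740)² = 0.00548
  t term: (-1×0.0390)² = 0.00152
Total = 0.00700. Share from d = 0.00548/0.00700 = 0.783.

78.3%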